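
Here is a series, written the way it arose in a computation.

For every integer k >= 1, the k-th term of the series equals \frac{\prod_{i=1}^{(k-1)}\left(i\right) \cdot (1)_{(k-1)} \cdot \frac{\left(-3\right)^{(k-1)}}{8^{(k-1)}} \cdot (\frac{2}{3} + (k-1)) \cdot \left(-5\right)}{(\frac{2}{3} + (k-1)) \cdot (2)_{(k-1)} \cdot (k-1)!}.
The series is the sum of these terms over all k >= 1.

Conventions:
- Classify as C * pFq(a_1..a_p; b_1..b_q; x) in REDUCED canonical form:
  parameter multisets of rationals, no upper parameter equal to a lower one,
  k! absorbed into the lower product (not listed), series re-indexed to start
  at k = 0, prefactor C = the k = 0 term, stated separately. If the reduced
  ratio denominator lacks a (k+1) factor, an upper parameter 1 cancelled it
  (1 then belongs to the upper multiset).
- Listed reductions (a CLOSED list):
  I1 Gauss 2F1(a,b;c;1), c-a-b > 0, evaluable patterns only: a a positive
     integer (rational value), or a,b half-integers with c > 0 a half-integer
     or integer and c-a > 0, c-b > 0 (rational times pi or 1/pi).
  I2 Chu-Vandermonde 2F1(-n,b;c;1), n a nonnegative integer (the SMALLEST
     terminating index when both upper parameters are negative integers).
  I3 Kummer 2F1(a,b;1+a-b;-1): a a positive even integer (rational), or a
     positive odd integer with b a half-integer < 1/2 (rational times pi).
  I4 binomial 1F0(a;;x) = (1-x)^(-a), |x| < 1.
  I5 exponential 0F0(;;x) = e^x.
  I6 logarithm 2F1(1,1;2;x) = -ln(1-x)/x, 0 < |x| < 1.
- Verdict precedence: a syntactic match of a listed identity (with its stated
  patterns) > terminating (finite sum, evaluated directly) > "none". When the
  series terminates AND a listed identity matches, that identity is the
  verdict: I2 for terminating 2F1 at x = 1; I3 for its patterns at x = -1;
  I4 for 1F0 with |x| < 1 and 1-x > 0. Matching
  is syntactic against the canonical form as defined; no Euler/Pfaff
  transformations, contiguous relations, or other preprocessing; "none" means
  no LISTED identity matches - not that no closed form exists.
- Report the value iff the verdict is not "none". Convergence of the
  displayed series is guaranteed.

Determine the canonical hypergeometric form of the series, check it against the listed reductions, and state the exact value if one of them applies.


Reduced: x = -\frac{3}{8}, 2F1, upper = {1, 1}, lower = {2}, C = -5. Verdict: the I6 logarithm reduction fires (the logarithm: parameters (1,1;2), x = -\frac{3}{8}). Exact value: \left(-\frac{40}{3}\right) \cdot \ln\left(\frac{11}{8}\right).

Structural cue: from the first term -5: the running product (C = -5) telescopes to a rising factorial.
Consecutive-term ratio: r(k) = -\frac{3}{8} * (k+1) (k+1) / [(k+2) (k+1)] ; factor over Q: parameters, x = -\frac{3}{8}, and C = -5.


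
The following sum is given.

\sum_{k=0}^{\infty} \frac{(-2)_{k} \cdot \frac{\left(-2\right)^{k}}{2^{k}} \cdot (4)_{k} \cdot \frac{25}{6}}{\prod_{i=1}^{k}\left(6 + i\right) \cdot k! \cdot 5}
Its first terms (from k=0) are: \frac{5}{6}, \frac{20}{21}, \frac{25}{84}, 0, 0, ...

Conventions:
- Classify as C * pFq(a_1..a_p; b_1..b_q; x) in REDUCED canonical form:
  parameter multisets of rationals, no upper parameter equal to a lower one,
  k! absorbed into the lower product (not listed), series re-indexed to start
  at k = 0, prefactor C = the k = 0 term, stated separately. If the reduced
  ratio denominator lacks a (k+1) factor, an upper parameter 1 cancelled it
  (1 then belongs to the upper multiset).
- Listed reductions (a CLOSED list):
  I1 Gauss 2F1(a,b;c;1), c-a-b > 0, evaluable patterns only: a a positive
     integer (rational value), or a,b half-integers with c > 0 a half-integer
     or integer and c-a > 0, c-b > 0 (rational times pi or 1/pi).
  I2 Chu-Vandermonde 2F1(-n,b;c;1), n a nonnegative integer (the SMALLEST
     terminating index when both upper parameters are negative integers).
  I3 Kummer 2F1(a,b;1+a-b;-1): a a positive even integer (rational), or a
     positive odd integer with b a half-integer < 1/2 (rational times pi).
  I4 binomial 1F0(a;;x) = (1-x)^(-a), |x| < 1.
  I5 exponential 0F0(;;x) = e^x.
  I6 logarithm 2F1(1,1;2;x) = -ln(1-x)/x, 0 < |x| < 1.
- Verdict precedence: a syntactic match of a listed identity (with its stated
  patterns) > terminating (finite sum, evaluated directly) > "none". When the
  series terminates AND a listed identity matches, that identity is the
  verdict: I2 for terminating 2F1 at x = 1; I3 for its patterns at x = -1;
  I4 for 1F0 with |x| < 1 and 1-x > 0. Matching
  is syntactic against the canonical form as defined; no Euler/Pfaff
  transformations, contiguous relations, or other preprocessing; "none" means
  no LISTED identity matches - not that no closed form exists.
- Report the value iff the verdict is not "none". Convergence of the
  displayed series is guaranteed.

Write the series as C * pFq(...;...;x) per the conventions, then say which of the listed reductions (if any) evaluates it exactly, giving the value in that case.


This is \frac{5}{6} * 2F1(-2, 4; 7; -1) in reduced canonical form. Verdict: the Kummer evaluation I3 applies (x = -1; c = 7 equals 1+a-b for upper {-2, 4}: listed pattern). Value: \frac{25}{12}.

Key step: with t_0 = \frac{5}{6}, the two k-th powers (prefactor 5/6) combine into one argument.
Consecutive-term ratio: r(k) = -1 * (k-2) (k+4) / [(k+7) (k+1)] - poly over poly, x = -1 from leading terms; C = \frac{5}{6} at k = 0.


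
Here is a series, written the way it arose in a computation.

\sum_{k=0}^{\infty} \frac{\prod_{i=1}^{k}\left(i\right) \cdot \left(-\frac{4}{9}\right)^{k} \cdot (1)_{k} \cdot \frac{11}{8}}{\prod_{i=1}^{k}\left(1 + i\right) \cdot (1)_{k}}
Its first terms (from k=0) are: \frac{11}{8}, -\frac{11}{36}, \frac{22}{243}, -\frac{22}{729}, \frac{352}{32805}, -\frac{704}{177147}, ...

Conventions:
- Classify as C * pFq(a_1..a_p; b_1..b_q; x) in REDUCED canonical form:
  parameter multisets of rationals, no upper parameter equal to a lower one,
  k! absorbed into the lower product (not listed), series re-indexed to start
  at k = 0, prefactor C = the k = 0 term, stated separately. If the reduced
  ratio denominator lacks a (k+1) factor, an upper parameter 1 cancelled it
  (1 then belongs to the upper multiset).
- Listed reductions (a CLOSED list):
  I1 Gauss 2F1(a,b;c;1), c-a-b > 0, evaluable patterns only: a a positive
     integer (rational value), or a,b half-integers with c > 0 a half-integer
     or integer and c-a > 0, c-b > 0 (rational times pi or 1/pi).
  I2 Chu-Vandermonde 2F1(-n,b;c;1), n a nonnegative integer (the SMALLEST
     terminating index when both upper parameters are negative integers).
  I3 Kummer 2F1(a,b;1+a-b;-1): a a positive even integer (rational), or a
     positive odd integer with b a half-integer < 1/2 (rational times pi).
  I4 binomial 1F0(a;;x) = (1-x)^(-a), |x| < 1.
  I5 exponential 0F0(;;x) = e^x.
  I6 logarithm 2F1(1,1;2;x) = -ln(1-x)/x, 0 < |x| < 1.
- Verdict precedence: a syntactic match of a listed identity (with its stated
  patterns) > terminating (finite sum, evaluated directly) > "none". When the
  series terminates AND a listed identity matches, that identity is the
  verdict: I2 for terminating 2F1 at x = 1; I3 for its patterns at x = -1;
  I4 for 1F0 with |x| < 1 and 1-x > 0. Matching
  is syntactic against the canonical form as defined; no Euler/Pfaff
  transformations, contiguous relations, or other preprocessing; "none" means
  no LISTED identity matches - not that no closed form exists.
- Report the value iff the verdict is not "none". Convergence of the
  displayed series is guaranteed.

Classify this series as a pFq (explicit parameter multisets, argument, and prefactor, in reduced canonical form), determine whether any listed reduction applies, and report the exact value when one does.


At argument -\frac{4}{9}: a 2F1 with upper {1, 1}, lower {2}, scaled by C = \frac{11}{8}. Verdict: logarithm (I6) applies (the logarithm: parameters (1,1;2), x = -\frac{4}{9}). Hence: \frac{99}{32} \cdot \ln\left(\frac{13}{9}\right).

Structural cue: from the first term \frac{11}{8}: the lower running product (prefactor 11/8) is a rising factorial.
Term ratio: r(k) = -\frac{4}{9} * (k+1) (k+1) / [(k+2) (k+1)] - rational in k, leading ratio -\frac{4}{9}; with t_0 = \frac{11}{8}, classification follows.


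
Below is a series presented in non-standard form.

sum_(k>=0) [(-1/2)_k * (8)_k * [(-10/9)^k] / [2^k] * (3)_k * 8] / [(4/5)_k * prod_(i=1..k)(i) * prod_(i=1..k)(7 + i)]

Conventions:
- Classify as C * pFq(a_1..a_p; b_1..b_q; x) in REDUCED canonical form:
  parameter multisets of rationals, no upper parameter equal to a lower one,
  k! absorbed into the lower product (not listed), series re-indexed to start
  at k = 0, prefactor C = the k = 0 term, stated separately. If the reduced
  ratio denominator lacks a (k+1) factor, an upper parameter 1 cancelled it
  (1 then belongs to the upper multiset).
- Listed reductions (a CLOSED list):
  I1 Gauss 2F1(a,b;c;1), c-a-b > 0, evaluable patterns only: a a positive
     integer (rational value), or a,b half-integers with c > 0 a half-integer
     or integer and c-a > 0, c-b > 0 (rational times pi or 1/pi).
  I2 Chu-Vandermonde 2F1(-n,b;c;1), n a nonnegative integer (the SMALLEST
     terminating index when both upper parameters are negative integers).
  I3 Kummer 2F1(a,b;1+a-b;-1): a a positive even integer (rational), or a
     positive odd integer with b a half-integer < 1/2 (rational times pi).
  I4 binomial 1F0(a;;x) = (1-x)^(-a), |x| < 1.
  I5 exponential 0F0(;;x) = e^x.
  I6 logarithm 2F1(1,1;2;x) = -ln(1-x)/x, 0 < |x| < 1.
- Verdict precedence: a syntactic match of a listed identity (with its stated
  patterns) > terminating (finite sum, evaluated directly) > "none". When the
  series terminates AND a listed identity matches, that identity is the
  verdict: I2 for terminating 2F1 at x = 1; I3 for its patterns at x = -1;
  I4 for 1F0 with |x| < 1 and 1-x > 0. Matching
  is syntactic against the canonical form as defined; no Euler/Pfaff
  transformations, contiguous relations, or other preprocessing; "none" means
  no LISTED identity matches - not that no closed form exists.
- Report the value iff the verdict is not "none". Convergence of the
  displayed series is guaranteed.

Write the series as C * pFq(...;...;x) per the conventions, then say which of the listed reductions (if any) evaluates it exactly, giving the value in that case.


With C = 8: the canonical form is 2F1(-1/2, 3; 4/5; -5/9). Verdict: none. Every listed pattern misses the 2F1 form at -5/9, upper {-1/2, 3}.

The tell: x = (-5/9) and the product of the first k integers (C = 8, x = -5/9) is k!.
Term ratio: r(k) = (-5/9) * (k-1/2) (k+3) / [(k+4/5) (k+1)] - rational; roots negated = parameters, x = (-5/9), C = 8.


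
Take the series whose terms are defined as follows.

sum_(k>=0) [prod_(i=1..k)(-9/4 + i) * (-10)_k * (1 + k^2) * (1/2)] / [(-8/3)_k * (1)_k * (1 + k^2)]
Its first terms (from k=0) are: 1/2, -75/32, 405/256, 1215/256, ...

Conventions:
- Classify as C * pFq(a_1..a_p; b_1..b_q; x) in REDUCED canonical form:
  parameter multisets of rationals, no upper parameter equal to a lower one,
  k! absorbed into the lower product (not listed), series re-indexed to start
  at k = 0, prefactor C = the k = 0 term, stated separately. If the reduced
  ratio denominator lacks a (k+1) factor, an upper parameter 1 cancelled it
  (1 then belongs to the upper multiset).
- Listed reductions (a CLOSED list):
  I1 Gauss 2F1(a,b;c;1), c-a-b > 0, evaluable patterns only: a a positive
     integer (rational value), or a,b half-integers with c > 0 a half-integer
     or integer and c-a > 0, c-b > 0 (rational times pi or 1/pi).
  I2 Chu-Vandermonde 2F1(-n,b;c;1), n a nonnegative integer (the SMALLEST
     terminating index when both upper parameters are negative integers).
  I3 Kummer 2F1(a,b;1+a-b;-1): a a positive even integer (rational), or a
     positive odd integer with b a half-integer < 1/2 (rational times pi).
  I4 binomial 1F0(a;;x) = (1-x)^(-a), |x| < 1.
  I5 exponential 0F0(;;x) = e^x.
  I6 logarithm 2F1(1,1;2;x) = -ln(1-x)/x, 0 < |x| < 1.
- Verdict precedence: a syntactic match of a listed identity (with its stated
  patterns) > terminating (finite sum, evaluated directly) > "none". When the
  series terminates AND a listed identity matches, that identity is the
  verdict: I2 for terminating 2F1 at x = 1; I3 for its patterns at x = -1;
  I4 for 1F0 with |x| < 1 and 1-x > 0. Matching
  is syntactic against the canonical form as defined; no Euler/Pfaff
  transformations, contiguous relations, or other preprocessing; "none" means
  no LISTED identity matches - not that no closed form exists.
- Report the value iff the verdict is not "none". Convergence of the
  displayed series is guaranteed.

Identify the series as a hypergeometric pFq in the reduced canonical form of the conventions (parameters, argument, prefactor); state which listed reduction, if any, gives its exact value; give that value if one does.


Reduced: x = 1, 2F1, upper = {-10, -5/4}, lower = {-8/3}, C = 1/2. Verdict: the Chu-Vandermonde identity I2 fires (terminating 2F1 at x = 1 with n = 10, b = -5/4, c = -8/3). Value: -9235739821/4294967296.

Key observation: t_0 being 1/2, the factor k^2 + 1 cancels (top and bottom), leaving C = 1/2.
Consecutive-term ratio: r(k) = 1 * (k-10) (k-5/4) / [(k-8/3) (k+1)] - rational; roots negated = parameters, x = 1, C = 1/2.


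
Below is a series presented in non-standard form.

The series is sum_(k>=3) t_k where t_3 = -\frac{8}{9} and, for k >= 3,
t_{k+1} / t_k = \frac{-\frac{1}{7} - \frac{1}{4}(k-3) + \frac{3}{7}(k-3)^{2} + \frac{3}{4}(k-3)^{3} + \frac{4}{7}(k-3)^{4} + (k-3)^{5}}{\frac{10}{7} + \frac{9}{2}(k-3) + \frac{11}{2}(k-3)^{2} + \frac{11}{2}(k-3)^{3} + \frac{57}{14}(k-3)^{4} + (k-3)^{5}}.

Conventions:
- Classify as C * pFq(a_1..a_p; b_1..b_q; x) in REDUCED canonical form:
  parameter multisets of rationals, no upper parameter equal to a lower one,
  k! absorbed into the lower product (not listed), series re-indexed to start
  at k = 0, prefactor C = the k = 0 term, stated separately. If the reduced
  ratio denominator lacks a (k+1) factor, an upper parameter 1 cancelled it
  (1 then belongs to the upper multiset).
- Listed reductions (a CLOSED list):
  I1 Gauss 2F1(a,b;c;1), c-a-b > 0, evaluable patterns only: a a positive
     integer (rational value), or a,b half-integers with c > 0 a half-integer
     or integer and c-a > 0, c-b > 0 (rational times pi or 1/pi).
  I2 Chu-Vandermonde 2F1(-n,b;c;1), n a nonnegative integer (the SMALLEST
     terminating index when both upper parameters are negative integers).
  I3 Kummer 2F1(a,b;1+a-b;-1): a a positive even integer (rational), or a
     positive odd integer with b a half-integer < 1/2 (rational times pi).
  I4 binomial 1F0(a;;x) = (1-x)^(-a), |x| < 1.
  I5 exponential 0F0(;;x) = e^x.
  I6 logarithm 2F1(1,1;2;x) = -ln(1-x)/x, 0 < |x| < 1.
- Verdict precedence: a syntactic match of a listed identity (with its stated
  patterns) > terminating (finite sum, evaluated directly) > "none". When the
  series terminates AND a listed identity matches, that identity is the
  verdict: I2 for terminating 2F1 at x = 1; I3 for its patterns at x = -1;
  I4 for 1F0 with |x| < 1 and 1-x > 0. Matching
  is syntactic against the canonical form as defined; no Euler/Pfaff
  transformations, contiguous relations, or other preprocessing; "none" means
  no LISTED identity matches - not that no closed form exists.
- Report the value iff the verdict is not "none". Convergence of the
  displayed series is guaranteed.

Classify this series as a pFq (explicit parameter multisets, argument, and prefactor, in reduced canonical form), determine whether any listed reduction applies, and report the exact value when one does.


With C = -\frac{8}{9}: the canonical form is 2F1(-\frac{1}{2}, \frac{1}{2}; \frac{5}{2}; 1). Verdict: the half-integer Gauss pattern (I1) applies (x = 1; upper {-\frac{1}{2}, \frac{1}{2}} half-integers, c = \frac{5}{2} in the evaluable pattern). Hence: \left(-\frac{1}{4}\right) \cdot \pi.

The tell: x = 1 and the parameter 4/7 appears in both the upper and lower lists and cancels (alongside the other common factor).
Adjacent-term ratio: r(k) = 1 * (k-\frac{1}{2}) (k+\frac{1}{2}) / [(k+\frac{5}{2}) (k+1)] - rational in k. x = 1; t_0 = -\frac{8}{9}; negate the roots.


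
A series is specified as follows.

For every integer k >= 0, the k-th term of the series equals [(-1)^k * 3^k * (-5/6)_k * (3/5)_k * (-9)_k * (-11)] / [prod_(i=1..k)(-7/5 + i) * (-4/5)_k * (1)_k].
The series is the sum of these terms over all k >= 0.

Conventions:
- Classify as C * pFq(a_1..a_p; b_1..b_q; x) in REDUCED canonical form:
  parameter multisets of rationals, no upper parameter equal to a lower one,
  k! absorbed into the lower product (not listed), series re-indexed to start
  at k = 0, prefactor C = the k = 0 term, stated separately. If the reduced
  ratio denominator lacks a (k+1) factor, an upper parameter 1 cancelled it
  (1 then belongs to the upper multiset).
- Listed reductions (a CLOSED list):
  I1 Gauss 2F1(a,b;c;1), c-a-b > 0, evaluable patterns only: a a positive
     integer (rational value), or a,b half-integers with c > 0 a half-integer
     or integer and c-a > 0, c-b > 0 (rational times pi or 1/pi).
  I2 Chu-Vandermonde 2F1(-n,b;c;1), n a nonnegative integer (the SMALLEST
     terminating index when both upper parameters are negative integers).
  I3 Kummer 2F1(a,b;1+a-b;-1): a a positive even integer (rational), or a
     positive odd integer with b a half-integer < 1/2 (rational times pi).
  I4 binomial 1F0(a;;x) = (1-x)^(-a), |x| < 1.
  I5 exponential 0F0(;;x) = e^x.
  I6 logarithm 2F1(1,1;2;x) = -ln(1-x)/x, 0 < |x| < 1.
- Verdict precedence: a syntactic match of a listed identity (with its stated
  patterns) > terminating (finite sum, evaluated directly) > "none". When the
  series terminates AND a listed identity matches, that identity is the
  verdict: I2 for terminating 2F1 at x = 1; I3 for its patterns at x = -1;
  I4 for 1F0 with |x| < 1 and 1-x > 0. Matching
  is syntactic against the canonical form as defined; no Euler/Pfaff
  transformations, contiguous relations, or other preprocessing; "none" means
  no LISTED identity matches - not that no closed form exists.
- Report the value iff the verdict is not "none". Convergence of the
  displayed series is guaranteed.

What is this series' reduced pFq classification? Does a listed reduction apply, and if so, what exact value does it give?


Prefactor -11, argument -3: 3F2 with upper {-9, -5/6, 3/5} over lower {-4/5, -2/5}. Verdict: terminating. (-9)_k vanishes past k = 9, leaving a 10-term sum, computed directly. Value: 3154768920269959/84934656.

Structural cue: x = (-3) and the (-1)^k factor (C = -11) folds into the argument's sign.
Step ratio: r(k) = (-3) * (k-9) (k-5/6) (k+3/5) / [(k-4/5) (k-2/5) (k+1)] - rational in k. x = (-3); t_0 = -11; negate the roots.


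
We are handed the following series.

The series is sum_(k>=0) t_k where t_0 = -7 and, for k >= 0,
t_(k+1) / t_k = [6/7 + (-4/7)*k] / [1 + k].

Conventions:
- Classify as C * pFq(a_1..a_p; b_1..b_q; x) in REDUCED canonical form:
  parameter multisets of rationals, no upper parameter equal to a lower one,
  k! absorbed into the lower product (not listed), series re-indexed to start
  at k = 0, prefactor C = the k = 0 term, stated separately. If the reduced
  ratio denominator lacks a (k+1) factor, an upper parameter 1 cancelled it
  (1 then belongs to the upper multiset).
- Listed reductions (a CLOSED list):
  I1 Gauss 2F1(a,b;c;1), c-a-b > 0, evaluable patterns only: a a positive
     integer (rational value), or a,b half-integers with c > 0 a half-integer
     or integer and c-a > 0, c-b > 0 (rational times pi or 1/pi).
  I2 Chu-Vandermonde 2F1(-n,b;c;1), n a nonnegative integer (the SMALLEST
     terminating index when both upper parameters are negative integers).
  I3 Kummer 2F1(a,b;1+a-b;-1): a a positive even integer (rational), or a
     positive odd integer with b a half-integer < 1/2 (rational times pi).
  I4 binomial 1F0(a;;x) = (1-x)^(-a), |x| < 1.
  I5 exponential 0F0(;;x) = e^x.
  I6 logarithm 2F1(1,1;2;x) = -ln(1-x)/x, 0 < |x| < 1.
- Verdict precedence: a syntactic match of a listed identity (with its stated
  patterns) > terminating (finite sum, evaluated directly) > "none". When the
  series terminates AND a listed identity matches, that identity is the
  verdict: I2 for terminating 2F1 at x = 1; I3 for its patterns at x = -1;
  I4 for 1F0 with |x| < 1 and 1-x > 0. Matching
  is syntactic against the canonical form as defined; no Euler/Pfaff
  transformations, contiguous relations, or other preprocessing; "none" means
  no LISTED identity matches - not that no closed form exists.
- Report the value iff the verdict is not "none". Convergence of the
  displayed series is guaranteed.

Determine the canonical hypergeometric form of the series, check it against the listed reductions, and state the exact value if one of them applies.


First insight: from the first term -7: roots of the ratio polynomials (C = -7) are the negated parameters.
Consecutive-term ratio: r(k) = (-4/7) * (k-3/2) / [(k+1)] - poly over poly, x = (-4/7) from leading terms; C = -7 at k = 0.

With C = -7: the canonical form is 1F0(-3/2; -; -4/7). Verdict: binomial (I4) fires (the 1F0 binomial series: exponent 3/2, x = -4/7). Value: (-7) * (11/7)^(3/2).


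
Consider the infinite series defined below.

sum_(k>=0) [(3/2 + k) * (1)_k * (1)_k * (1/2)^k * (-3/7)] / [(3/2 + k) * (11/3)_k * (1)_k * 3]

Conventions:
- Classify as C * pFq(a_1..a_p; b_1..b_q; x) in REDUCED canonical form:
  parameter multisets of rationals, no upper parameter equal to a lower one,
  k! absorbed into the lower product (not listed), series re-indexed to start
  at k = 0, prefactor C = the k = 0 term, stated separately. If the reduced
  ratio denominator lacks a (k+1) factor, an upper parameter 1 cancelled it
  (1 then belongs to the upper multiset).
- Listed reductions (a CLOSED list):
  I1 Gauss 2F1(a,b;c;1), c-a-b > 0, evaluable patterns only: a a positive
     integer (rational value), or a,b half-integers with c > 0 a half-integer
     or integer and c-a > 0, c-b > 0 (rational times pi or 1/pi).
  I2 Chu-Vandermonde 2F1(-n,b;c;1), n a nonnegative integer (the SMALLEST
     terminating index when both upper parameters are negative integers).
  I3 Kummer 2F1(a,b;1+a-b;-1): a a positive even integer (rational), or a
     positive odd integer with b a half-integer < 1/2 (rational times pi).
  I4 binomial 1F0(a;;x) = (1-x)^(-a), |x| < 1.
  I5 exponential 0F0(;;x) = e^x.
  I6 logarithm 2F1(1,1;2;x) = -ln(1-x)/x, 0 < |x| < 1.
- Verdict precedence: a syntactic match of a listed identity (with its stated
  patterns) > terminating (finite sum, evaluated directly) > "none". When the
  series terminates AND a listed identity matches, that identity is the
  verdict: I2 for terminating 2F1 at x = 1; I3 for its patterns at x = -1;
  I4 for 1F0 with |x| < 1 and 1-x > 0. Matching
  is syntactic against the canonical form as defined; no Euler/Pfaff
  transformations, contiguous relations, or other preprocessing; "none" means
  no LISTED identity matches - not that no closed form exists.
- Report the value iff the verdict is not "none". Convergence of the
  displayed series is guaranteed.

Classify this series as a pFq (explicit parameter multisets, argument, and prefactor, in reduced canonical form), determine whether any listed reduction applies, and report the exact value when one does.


First insight: t_0 being -1/7, (1)_k (C = -1/7, x = 1/2) is k! itself.
Consecutive-term ratio: r(k) = (1/2) * (k+1) (k+1) / [(k+11/3) (k+1)] - rational in k, leading ratio (1/2); with t_0 = -1/7, classification follows.

At argument 1/2: a 2F1 with upper {1, 1}, lower {11/3}, scaled by C = -1/7. Verdict: no listed reduction: x = 1/2 and upper {1, 1} fail every I1-I6 pattern.


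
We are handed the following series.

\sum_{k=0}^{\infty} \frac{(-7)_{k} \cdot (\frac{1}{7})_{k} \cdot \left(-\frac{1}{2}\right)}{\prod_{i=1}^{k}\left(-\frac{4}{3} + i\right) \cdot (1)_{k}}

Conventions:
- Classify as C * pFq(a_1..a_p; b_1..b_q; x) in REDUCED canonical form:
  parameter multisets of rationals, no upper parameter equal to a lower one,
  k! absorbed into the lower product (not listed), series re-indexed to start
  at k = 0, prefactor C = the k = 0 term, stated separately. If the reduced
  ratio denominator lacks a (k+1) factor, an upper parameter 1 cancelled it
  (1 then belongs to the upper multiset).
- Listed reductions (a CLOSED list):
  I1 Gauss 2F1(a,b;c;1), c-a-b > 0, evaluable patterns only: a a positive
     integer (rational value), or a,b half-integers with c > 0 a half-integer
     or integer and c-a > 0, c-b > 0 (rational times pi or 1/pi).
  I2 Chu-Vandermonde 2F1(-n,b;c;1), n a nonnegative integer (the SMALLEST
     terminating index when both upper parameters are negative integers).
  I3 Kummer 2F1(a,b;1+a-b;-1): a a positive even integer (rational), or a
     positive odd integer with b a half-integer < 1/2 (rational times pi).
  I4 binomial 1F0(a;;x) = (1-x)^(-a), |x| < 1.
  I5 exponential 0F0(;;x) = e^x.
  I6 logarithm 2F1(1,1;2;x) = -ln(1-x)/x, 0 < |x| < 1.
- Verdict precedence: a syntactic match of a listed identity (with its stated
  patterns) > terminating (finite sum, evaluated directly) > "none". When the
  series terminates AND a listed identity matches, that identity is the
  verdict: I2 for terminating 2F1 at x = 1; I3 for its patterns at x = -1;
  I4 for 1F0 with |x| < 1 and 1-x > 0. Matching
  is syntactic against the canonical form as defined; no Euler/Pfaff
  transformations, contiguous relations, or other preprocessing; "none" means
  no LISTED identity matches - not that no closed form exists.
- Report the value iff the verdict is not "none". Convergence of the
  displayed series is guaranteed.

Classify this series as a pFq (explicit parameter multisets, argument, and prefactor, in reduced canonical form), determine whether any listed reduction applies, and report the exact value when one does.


The series (x = 1) is 2F1: upper {-7, \frac{1}{7}}, lower {-\frac{1}{3}}, prefactor -\frac{1}{2}. Verdict (x = 1): the Chu-Vandermonde identity I2 applies (terminating 2F1 at x = 1 with n = 7, b = 1/7, c = -\frac{1}{3}). Its exact value is -\frac{43220440}{98001617}.

Key step: with t_0 = -\frac{1}{2}, the lower running product (C = -1/2) is a rising factorial.
Step ratio: r(k) = 1 * (k-7) (k+\frac{1}{7}) / [(k-\frac{1}{3}) (k+1)] - poly over poly, x = 1 from leading terms; C = -\frac{1}{2} at k = 0.


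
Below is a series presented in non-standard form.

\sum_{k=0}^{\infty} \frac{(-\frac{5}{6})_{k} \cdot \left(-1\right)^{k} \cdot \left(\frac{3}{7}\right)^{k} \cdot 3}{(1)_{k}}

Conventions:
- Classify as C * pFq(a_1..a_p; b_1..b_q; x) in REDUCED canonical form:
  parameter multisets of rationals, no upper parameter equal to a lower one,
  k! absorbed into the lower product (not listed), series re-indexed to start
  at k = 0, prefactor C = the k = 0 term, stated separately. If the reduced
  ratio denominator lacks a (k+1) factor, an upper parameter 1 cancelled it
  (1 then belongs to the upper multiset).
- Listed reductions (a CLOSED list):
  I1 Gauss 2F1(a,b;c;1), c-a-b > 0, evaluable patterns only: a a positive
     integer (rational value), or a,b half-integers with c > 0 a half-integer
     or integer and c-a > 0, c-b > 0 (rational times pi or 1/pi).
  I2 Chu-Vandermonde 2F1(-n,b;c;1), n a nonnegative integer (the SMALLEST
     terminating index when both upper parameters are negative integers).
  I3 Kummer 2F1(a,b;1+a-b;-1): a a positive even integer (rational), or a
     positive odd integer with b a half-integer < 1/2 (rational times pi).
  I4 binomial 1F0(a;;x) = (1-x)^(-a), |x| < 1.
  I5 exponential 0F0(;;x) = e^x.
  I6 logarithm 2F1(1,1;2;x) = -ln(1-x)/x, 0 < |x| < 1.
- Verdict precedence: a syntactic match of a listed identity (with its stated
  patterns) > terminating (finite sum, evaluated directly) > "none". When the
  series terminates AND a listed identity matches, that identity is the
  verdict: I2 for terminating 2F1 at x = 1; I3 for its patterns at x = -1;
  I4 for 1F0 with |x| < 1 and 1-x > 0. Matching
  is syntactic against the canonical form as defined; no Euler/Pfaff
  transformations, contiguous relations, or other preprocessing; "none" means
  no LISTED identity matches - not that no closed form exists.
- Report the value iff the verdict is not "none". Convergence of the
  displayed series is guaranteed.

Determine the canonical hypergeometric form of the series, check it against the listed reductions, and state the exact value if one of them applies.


With C = 3: the canonical form is 1F0(-\frac{5}{6}; -; -\frac{3}{7}). Verdict: binomial (I4) fires (the 1F0 binomial series: exponent 5/6, x = -\frac{3}{7}). Exact value: 3 \cdot \left(\frac{10}{7}\right)^{\frac{5}{6}}.

First insight: t_0 being 3, the (-1)^k factor (prefactor 3) folds into the argument's sign.
Term ratio: r(k) = -\frac{3}{7} * (k-\frac{5}{6}) / [(k+1)] - rational in k. x = -\frac{3}{7}; t_0 = 3; negate the roots.


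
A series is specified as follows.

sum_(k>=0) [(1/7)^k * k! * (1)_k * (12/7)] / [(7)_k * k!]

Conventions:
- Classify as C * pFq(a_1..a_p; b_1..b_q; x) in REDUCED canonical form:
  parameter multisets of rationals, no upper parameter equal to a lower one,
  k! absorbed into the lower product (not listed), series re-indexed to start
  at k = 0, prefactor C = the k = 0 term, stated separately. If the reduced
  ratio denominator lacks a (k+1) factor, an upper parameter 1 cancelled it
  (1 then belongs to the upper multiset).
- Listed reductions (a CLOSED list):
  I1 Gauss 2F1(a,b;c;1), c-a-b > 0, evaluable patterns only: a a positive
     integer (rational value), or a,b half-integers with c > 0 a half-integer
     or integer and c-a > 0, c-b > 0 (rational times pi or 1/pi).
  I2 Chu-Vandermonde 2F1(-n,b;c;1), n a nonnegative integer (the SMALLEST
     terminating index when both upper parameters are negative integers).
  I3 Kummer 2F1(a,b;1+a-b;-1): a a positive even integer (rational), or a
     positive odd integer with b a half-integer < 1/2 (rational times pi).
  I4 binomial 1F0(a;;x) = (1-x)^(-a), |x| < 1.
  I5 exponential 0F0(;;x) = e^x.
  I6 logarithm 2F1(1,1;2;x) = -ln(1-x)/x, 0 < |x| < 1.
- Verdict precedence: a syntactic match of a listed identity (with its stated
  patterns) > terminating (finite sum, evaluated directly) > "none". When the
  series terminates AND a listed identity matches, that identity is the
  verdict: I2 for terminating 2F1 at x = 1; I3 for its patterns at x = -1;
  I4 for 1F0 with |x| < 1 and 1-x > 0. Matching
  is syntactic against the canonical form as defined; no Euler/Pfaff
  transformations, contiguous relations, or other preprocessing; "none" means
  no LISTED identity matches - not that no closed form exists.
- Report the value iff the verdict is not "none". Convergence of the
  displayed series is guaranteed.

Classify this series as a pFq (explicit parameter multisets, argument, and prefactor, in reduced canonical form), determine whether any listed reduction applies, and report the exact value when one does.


With C = 12/7: the canonical form is 2F1(1, 1; 7; 1/7). Verdict: none (x = 1/7): each listed identity misses the multisets {1, 1} ; {7}.

Key step: with t_0 = 12/7, the factorial ratio (prefactor 12/7) (k+a-1)!/(a-1)! is a rising factorial (a)_k.
Consecutive-term ratio: r(k) = (1/7) * (k+1) (k+1) / [(k+7) (k+1)] - rational; roots negated = parameters, x = (1/7), C = 12/7.


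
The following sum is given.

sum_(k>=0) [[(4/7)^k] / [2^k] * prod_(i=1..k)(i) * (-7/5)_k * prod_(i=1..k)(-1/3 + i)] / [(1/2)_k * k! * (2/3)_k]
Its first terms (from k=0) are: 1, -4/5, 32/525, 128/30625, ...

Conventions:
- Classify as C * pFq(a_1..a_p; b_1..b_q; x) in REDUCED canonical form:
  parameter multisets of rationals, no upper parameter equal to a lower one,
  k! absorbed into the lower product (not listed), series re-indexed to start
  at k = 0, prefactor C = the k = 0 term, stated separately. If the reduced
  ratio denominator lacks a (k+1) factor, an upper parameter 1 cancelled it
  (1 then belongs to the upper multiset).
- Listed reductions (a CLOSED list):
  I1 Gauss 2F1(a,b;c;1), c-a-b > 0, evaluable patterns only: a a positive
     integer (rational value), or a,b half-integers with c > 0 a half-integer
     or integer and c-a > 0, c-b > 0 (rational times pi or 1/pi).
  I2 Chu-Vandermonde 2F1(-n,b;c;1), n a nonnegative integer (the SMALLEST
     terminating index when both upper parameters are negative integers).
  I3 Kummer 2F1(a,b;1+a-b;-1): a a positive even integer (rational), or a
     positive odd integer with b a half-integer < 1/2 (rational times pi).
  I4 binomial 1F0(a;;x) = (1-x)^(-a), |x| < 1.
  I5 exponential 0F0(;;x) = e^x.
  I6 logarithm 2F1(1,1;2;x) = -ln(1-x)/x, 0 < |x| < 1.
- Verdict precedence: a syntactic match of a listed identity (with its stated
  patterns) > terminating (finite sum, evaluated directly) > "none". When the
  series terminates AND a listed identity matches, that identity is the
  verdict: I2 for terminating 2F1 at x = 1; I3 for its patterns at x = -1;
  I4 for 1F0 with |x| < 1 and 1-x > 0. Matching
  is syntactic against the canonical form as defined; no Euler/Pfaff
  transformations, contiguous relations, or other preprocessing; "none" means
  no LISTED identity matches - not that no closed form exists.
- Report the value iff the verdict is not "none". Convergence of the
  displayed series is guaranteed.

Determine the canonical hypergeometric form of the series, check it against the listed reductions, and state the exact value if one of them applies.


At argument 2/7: a 2F1 with upper {-7/5, 1}, lower {1/2}, scaled by C = 1. Verdict: no listed reduction: x = 2/7 and upper {-7/5, 1} fail every I1-I6 pattern.

Key observation: x = (2/7) and the running product (prefactor 1) telescopes to a rising factorial.
Consecutive-term ratio: r(k) = (2/7) * (k-7/5) (k+1) / [(k+1/2) (k+1)] - rational in k, leading ratio (2/7); with t_0 = 1, classification follows.


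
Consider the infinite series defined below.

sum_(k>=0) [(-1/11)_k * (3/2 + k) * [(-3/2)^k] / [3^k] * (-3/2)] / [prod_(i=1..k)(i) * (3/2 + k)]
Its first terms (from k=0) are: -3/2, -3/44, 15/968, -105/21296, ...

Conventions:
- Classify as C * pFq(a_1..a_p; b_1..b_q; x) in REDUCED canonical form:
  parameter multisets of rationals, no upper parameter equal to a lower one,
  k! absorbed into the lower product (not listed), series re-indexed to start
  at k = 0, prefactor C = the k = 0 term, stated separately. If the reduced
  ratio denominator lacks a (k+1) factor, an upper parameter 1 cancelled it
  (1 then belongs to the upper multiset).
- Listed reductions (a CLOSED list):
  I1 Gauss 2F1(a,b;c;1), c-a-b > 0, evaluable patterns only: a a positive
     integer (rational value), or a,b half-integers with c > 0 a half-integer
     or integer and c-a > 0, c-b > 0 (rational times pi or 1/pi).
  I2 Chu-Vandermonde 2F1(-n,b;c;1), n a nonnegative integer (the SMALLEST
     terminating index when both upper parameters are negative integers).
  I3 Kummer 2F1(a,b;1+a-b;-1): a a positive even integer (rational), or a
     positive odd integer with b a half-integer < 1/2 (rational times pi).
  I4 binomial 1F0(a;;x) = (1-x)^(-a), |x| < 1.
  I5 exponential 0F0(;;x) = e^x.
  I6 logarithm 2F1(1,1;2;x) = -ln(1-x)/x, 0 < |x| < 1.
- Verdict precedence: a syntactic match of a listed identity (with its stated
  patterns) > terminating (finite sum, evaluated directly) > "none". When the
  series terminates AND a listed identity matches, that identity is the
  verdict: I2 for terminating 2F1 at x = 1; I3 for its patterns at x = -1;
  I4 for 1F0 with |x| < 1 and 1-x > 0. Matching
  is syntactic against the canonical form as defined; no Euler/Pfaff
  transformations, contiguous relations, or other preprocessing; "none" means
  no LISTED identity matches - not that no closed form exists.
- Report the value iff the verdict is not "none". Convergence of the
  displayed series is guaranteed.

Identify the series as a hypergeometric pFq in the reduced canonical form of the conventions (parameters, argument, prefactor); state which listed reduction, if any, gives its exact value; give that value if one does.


Classification (C = -3/2): 1F0 with upper {-1/11}, lower {-}, argument x = -1/2. Verdict: binomial (I4) matches (the 1F0 binomial series: exponent 1/11, x = -1/2). Exact value: (-3/2) * (3/2)^(1/11).

Structural cue: from the first term -3/2: the product of the first k integers (C = -3/2) is k!.
Step ratio: r(k) = (-1/2) * (k-1/11) / [(k+1)] ; factor over Q: parameters, x = (-1/2), and C = -3/2.


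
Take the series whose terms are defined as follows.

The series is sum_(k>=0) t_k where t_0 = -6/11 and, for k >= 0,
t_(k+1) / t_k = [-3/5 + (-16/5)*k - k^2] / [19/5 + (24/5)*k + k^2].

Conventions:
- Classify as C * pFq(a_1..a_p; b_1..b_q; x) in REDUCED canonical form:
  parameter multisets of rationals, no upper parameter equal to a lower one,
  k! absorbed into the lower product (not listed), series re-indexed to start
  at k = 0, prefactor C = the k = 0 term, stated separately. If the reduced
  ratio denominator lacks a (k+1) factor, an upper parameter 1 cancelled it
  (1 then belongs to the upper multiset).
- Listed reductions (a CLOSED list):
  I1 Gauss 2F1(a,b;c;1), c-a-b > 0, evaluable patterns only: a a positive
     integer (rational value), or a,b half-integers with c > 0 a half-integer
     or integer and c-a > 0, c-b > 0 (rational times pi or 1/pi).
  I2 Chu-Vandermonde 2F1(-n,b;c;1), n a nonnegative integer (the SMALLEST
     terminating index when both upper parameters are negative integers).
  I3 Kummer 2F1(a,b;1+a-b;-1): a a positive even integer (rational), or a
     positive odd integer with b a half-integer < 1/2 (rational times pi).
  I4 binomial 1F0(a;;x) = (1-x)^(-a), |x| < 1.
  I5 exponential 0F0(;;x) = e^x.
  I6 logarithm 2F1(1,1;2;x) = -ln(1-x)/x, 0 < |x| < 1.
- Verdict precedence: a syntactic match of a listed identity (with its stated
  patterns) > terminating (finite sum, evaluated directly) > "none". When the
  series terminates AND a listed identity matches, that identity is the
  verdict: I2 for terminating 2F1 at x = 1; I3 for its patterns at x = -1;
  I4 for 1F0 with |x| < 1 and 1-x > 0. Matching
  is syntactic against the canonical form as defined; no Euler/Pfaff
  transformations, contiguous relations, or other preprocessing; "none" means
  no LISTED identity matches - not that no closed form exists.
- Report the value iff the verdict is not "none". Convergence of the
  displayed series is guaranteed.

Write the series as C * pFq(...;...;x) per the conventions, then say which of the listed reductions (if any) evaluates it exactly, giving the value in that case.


At argument -1: a 2F1 with upper {1/5, 3}, lower {19/5}, scaled by C = -6/11. Verdict: none here - no I1-I6 shape fits x = -1 with lower {19/5}.

Structural cue: from the first term -6/11: the expanded ratio factors over Q; prefactor -6/11, roots give parameters.
Step ratio: r(k) = (-1) * (k+1/5) (k+3) / [(k+19/5) (k+1)] - poly over poly, x = (-1) from leading terms; C = -6/11 at k = 0.


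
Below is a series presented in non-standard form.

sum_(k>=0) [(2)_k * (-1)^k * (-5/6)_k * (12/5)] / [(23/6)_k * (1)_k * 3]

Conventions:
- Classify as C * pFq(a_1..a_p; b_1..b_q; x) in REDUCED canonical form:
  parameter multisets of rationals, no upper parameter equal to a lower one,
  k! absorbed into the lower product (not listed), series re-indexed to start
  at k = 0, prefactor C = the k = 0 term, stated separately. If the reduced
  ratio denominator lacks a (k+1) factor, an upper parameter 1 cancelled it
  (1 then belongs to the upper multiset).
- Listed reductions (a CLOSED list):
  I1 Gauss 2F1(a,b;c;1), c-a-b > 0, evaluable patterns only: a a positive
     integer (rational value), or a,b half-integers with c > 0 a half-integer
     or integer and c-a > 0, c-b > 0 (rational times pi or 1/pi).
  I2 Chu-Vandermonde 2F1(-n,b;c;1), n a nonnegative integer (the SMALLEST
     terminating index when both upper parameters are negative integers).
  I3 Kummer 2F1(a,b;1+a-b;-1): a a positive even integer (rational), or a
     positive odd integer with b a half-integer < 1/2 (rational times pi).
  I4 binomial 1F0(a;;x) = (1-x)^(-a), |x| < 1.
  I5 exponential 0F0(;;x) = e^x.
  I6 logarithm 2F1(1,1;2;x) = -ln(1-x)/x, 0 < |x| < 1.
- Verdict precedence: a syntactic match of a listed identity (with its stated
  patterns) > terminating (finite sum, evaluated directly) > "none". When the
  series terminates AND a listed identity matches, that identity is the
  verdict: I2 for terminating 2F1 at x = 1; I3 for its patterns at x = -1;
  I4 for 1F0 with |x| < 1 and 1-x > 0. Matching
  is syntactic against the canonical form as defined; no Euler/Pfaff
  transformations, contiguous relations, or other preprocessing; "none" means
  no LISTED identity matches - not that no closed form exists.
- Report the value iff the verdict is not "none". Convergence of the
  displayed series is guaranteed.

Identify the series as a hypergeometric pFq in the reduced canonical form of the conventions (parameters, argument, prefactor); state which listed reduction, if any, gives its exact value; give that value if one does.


Canonical form: C = 4/5 times 2F1 with upper {-5/6, 2}, lower {23/6}, x = -1. Verdict at x = -1: Kummer's theorem (I3) matches (x = -1; c = 23/6 equals 1+a-b for upper {-5/6, 2}: listed pattern). Hence: 17/15.

First insight: t_0 being 4/5, (1)_k (prefactor 4/5) is k! itself.
Adjacent-term ratio: r(k) = (-1) * (k-5/6) (k+2) / [(k+23/6) (k+1)] - rational; roots negated = parameters, x = (-1), C = 4/5.
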